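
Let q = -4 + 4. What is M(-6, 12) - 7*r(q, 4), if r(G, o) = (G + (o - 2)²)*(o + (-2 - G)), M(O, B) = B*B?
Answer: 88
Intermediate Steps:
q = 0
M(O, B) = B²
r(G, o) = (G + (-2 + o)²)*(-2 + o - G)
M(-6, 12) - 7*r(q, 4) = 12² - 7*(-1*0² - 2*0 - 2*(-2 + 4)² + 0*4 + 4*(-2 + 4)² - 1*0*(-2 + 4)²) = 144 - 7*(-1*0 + 0 - 2*2² + 0 + 4*2² - 1*0*2²) = 144 - 7*(0 + 0 - 2*4 + 0 + 4*4 - 1*0*4) = 144 - 7*(0 + 0 - 8 + 0 + 16 + 0) = 144 - 7*8 = 144 - 56 = 88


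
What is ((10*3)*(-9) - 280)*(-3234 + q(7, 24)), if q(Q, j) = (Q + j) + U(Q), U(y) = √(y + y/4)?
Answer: 1761650 - 275*√35 ≈ 1.7600e+6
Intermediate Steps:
U(y) = √5*√y/2 (U(y) = √(y + y*(¼)) = √(y + y/4) = √(5*y/4) = √5*√y/2)
q(Q, j) = Q + j + √5*√Q/2 (q(Q, j) = (Q + j) + √5*√Q/2 = Q + j + √5*√Q/2)
((10*3)*(-9) - 280)*(-3234 + q(7, 24)) = ((10*3)*(-9) - 280)*(-3234 + (7 + 24 + √5*√7/2)) = (30*(-9) - 280)*(-3234 + (7 + 24 + √35/2)) = (-270 - 280)*(-3234 + (31 + √35/2)) = -550*(-3203 + √35/2) = 1761650 - 275*√35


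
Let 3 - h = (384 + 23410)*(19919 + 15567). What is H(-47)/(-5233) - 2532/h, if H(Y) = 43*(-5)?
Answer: 181549334371/4418503859273 ≈ 0.041088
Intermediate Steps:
H(Y) = -215
h = -844353881 (h = 3 - (384 + 23410)*(19919 + 15567) = 3 - 23794*35486 = 3 - 1*844353884 = 3 - 844353884 = -844353881)
H(-47)/(-5233) - 2532/h = -215/(-5233) - 2532/(-844353881) = -215*(-1/5233) - 2532*(-1/844353881) = 215/5233 + 2532/844353881 = 181549334371/4418503859273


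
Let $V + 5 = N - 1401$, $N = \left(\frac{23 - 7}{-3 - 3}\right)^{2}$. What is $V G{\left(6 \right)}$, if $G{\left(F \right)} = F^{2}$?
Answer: $-50360$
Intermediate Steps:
$N = \frac{64}{9}$ ($N = \left(\frac{16}{-6}\right)^{2} = \left(16 \left(- \frac{1}{6}\right)\right)^{2} = \left(- \frac{8}{3}\right)^{2} = \frac{64}{9} \approx 7.1111$)
$V = - \frac{12590}{9}$ ($V = -5 + \left(\frac{64}{9} - 1401\right) = -5 - \frac{12545}{9} = - \frac{12590}{9} \approx -1398.9$)
$V G{\left(6 \right)} = - \frac{12590 \cdot 6^{2}}{9} = \left(- \frac{12590}{9}\right) 36 = -50360$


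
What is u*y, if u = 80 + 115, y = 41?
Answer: 7995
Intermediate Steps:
u = 195
u*y = 195*41 = 7995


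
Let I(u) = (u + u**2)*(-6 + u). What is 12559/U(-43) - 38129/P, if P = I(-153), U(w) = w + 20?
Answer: -46438587569/85047192 ≈ -546.03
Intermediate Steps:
U(w) = 20 + w
I(u) = (-6 + u)*(u + u**2)
P = -3697704 (P = -153*(-6 + (-153)**2 - 5*(-153)) = -153*(-6 + 23409 + 765) = -153*24168 = -3697704)
12559/U(-43) - 38129/P = 12559/(20 - 43) - 38129/(-3697704) = 12559/(-23) - 38129*(-1/3697704) = 12559*(-1/23) + 38129/3697704 = -12559/23 + 38129/3697704 = -46438587569/85047192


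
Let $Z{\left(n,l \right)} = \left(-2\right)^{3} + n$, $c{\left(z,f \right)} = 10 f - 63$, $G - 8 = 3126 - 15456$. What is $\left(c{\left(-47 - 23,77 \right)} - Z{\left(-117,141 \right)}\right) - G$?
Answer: $13154$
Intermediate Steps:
$G = -12322$ ($G = 8 + \left(3126 - 15456\right) = 8 - 12330 = -12322$)
$c{\left(z,f \right)} = -63 + 10 f$
$Z{\left(n,l \right)} = -8 + n$
$\left(c{\left(-47 - 23,77 \right)} - Z{\left(-117,141 \right)}\right) - G = \left(\left(-63 + 10 \cdot 77\right) - \left(-8 - 117\right)\right) - -12322 = \left(\left(-63 + 770\right) - -125\right) + 12322 = \left(707 + 125\right) + 12322 = 832 + 12322 = 13154$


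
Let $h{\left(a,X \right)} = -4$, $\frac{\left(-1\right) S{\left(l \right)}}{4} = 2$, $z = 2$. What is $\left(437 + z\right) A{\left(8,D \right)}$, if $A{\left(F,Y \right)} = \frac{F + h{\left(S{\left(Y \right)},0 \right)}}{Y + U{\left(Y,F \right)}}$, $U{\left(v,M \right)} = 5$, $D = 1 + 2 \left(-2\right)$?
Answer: $878$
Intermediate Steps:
$D = -3$ ($D = 1 - 4 = -3$)
$S{\left(l \right)} = -8$ ($S{\left(l \right)} = \left(-4\right) 2 = -8$)
$A{\left(F,Y \right)} = \frac{-4 + F}{5 + Y}$ ($A{\left(F,Y \right)} = \frac{F - 4}{Y + 5} = \frac{-4 + F}{5 + Y}$)
$\left(437 + z\right) A{\left(8,D \right)} = \left(437 + 2\right) \frac{-4 + 8}{5 - 3} = 439 \cdot \frac{1}{2} \cdot 4 = 439 \cdot 2 = 878$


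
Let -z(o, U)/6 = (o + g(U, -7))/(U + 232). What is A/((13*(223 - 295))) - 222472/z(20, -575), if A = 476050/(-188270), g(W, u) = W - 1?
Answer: 56029308178783/2449468008 ≈ 22874.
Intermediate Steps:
g(W, u) = -1 + W
A = -47605/18827 (A = 476050*(-1/188270) = -47605/18827 ≈ -2.5285)
z(o, U) = -6*(-1 + U + o)/(232 + U) (z(o, U) = -6*(o + (-1 + U))/(U + 232) = -6*(-1 + U + o)/(232 + U))
A/((13*(223 - 295))) - 222472/z(20, -575) = -47605*1/(13*(223 - 295))/18827 - 222472*(232 - 575)/(6*(1 - 1*(-575) - 1*20)) = -47605/(18827*(13*(-72))) - 222472*(-343/(6*(1 + 575 - 20))) = -47605/18827/(-936) - 222472/(6*(-1/343)*556) = -47605/18827*(-1/936) - 222472/(-3336/343) = 47605/17622072 - 222472*(-343/3336) = 47605/17622072 + 9538487/417 = 56029308178783/2449468008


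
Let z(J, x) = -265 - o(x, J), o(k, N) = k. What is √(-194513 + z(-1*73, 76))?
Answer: I*√194854 ≈ 441.42*I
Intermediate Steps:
z(J, x) = -265 - x
√(-194513 + z(-1*73, 76)) = √(-194513 + (-265 - 1*76)) = √(-194513 + (-265 - 76)) = √(-194513 - 341) = √(-194854) = I*√194854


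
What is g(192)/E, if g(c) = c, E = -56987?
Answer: -192/56987 ≈ -0.0033692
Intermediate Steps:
g(192)/E = 192/(-56987) = 192*(-1/56987) = -192/56987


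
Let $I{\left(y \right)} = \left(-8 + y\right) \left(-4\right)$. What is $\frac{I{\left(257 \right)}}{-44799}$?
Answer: $\frac{332}{14933} \approx 0.022233$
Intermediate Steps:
$I{\left(y \right)} = 32 - 4 y$
$\frac{I{\left(257 \right)}}{-44799} = \frac{32 - 1028}{-44799} = \left(32 - 1028\right) \left(- \frac{1}{44799}\right) = \left(-996\right) \left(- \frac{1}{44799}\right) = \frac{332}{14933}$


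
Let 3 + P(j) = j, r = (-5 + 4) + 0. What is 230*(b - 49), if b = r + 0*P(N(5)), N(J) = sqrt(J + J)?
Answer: -11500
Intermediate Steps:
r = -1 (r = -1 + 0 = -1)
N(J) = sqrt(2)*sqrt(J) (N(J) = sqrt(2*J) = sqrt(2)*sqrt(J))
P(j) = -3 + j
b = -1 (b = -1 + 0*(-3 + sqrt(2)*sqrt(5)) = -1 + 0*(-3 + sqrt(10)) = -1 + 0 = -1)
230*(b - 49) = 230*(-1 - 49) = 230*(-50) = -11500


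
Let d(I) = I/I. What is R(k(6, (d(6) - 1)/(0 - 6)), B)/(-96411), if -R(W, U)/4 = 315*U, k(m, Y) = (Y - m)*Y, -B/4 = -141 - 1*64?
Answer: 49200/4591 ≈ 10.717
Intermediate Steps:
B = 820 (B = -4*(-141 - 1*64) = -4*(-141 - 64) = -4*(-205) = 820)
d(I) = 1
k(m, Y) = Y*(Y - m)
R(W, U) = -1260*U
R(k(6, (d(6) - 1)/(0 - 6)), B)/(-96411) = -1260*820/(-96411) = -1033200*(-1/96411) = 49200/4591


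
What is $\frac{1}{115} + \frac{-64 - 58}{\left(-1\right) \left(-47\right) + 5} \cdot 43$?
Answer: $- \frac{301619}{2990} \approx -100.88$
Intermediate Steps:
$\frac{1}{115} + \frac{-64 - 58}{\left(-1\right) \left(-47\right) + 5} \cdot 43 = \frac{1}{115} + - \frac{122}{47 + 5} \cdot 43 = \frac{1}{115} + - \frac{122}{52} \cdot 43 = \frac{1}{115} + \left(-122\right) \frac{1}{52} \cdot 43 = \frac{1}{115} - \frac{2623}{26} = - \frac{301619}{2990}$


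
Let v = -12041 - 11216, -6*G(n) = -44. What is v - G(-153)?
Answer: -69793/3 ≈ -23264.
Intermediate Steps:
G(n) = 22/3 (G(n) = -1/6*(-44) = 22/3)
v = -23257
v - G(-153) = -23257 - 1*22/3 = -23257 - 22/3 = -69793/3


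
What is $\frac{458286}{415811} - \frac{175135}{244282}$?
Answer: $\frac{39127961167}{101575142702} \approx 0.38521$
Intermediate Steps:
$\frac{458286}{415811} - \frac{175135}{244282} = \frac{39127961167}{101575142702}$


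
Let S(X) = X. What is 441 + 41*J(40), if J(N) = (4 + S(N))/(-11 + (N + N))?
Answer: 32233/69 ≈ 467.15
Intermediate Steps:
J(N) = (4 + N)/(-11 + 2*N) (J(N) = (4 + N)/(-11 + (N + N)) = (4 + N)/(-11 + 2*N))
441 + 41*J(40) = 441 + 41*((4 + 40)/(-11 + 2*40)) = 441 + 41*(44/(-11 + 80)) = 441 + 41*(44/69) = 441 + 1804/69 = 32233/69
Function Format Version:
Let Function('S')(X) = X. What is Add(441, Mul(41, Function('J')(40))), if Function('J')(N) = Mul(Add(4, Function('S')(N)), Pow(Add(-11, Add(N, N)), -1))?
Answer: Rational(32233, 69) ≈ 467.15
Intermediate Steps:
Function('J')(N) = Mul(Pow(Add(-11, Mul(2, N)), -1), Add(4, N)) (Function('J')(N) = Mul(Add(4, N), Pow(Add(-11, Add(N, N)), -1)) = Mul(Add(4, N), Pow(Add(-11, Mul(2, N)), -1)) = Mul(Pow(Add(-11, Mul(2, N)), -1), Add(4, N)))
Add(441, Mul(41, Function('J')(40))) = Add(441, Mul(41, Mul(Pow(Add(-11, Mul(2, 40)), -1), Add(4, 40)))) = Add(441, Mul(41, Mul(Pow(Add(-11, 80), -1), 44))) = Add(441, Mul(41, Mul(Pow(69, -1), 44))) = Add(441, Mul(41, Mul(Rational(1, 69), 44))) = Add(441, Mul(41, Rational(44, 69))) = Add(441, Rational(1804, 69)) = Rational(32233, 69)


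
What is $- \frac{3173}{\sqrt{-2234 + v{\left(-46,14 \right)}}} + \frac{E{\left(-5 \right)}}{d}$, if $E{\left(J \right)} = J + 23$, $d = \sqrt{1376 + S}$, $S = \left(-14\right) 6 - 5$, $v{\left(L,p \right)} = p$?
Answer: $\frac{6 \sqrt{143}}{143} + \frac{3173 i \sqrt{555}}{1110} \approx 0.50175 + 67.343 i$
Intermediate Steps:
$S = -89$ ($S = -84 - 5 = -89$)
$d = 3 \sqrt{143}$ ($d = \sqrt{1376 - 89} = \sqrt{1287} = 3 \sqrt{143} \approx 35.875$)
$E{\left(J \right)} = 23 + J$
$- \frac{3173}{\sqrt{-2234 + v{\left(-46,14 \right)}}} + \frac{E{\left(-5 \right)}}{d} = - \frac{3173}{\sqrt{-2234 + 14}} + \frac{23 - 5}{3 \sqrt{143}} = - \frac{3173}{\sqrt{-2220}} + 18 \frac{\sqrt{143}}{429} = - \frac{3173}{2 i \sqrt{555}} + \frac{6 \sqrt{143}}{143} = - 3173 \left(- \frac{i \sqrt{555}}{1110}\right) + \frac{6 \sqrt{143}}{143} = \frac{3173 i \sqrt{555}}{1110} + \frac{6 \sqrt{143}}{143} = \frac{6 \sqrt{143}}{143} + \frac{3173 i \sqrt{555}}{1110}$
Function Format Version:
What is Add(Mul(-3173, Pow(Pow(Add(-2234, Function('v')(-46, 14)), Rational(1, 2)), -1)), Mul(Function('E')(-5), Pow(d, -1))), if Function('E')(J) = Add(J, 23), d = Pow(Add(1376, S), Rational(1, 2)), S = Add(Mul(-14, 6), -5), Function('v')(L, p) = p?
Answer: Add(Mul(Rational(6, 143), Pow(143, Rational(1, 2))), Mul(Rational(3173, 1110), I, Pow(555, Rational(1, 2)))) ≈ Add(0.50175, Mul(67.343, I))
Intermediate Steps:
S = -89 (S = Add(-84, -5) = -89)
d = Mul(3, Pow(143, Rational(1, 2))) (d = Pow(Add(1376, -89), Rational(1, 2)) = Pow(1287, Rational(1, 2)) = Mul(3, Pow(143, Rational(1, 2))) ≈ 35.875)
Function('E')(J) = Add(23, J)
Add(Mul(-3173, Pow(Pow(Add(-2234, Function('v')(-46, 14)), Rational(1, 2)), -1)), Mul(Function('E')(-5), Pow(d, -1))) = Add(Mul(-3173, Pow(Pow(Add(-2234, 14), Rational(1, 2)), -1)), Mul(Add(23, -5), Pow(Mul(3, Pow(143, Rational(1, 2))), -1))) = Add(Mul(-3173, Pow(Pow(-2220, Rational(1, 2)), -1)), Mul(18, Mul(Rational(1, 429), Pow(143, Rational(1, 2))))) = Add(Mul(-3173, Pow(Mul(2, I, Pow(555, Rational(1, 2))), -1)), Mul(Rational(6, 143), Pow(143, Rational(1, 2)))) = Add(Mul(-3173, Mul(Rational(-1, 1110), I, Pow(555, Rational(1, 2)))), Mul(Rational(6, 143), Pow(143, Rational(1, 2)))) = Add(Mul(Rational(3173, 1110), I, Pow(555, Rational(1, 2))), Mul(Rational(6, 143), Pow(143, Rational(1, 2)))) = Add(Mul(Rational(6, 143), Pow(143, Rational(1, 2))), Mul(Rational(3173, 1110), I, Pow(555, Rational(1, 2))))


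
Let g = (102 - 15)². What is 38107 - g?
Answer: 30538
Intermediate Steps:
g = 7569 (g = 87² = 7569)
38107 - g = 38107 - 1*7569 = 38107 - 7569 = 30538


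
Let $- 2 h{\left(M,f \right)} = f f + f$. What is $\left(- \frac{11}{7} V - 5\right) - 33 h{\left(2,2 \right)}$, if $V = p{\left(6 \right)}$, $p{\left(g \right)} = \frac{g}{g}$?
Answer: $\frac{647}{7} \approx 92.429$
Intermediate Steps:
$p{\left(g \right)} = 1$
$h{\left(M,f \right)} = - \frac{f}{2} - \frac{f^{2}}{2}$ ($h{\left(M,f \right)} = - \frac{f f + f}{2} = - \frac{f^{2} + f}{2} = - \frac{f + f^{2}}{2} = - \frac{f}{2} - \frac{f^{2}}{2}$)
$V = 1$
$\left(- \frac{11}{7} V - 5\right) - 33 h{\left(2,2 \right)} = \left(- \frac{11}{7} \cdot 1 - 5\right) - 33 \left(\left(- \frac{1}{2}\right) 2 \left(1 + 2\right)\right) = \left(\left(-11\right) \frac{1}{7} \cdot 1 - 5\right) - 33 \left(\left(- \frac{1}{2}\right) 2 \cdot 3\right) = \left(\left(- \frac{11}{7}\right) 1 - 5\right) - 33 \left(-3\right) = \left(- \frac{11}{7} - 5\right) - -99 = - \frac{46}{7} + 99 = \frac{647}{7}$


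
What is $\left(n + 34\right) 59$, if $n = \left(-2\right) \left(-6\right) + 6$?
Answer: $3068$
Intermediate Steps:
$n = 18$ ($n = 12 + 6 = 18$)
$\left(n + 34\right) 59 = \left(18 + 34\right) 59 = 52 \cdot 59 = 3068$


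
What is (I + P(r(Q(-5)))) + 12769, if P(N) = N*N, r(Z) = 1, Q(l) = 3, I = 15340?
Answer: 28110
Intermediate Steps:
P(N) = N²
(I + P(r(Q(-5)))) + 12769 = (15340 + 1²) + 12769 = (15340 + 1) + 12769 = 15341 + 12769 = 28110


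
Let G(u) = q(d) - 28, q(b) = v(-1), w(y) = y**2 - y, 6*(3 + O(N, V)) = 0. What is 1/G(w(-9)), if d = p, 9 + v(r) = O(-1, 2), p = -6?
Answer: -1/40 ≈ -0.025000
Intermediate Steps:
O(N, V) = -3 (O(N, V) = -3 + (1/6)*0 = -3 + 0 = -3)
v(r) = -12 (v(r) = -9 - 3 = -12)
d = -6
q(b) = -12
G(u) = -40 (G(u) = -12 - 28 = -40)
1/G(w(-9)) = 1/(-40) = -1/40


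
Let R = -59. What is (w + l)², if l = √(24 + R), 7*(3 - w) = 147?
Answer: (18 - I*√35)² ≈ 289.0 - 212.98*I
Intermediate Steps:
w = -18 (w = 3 - ⅐*147 = 3 - 21 = -18)
l = I*√35 (l = √(24 - 59) = √(-35) = I*√35 ≈ 5.9161*I)
(w + l)² = (-18 + I*√35)²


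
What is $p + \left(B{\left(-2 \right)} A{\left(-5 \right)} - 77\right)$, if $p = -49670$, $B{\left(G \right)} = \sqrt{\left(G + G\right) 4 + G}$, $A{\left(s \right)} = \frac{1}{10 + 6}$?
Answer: $-49747 + \frac{3 i \sqrt{2}}{16} \approx -49747.0 + 0.26516 i$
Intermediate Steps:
$A{\left(s \right)} = \frac{1}{16}$
$B{\left(G \right)} = 3 \sqrt{G}$ ($B{\left(G \right)} = \sqrt{2 G 4 + G} = \sqrt{8 G + G} = \sqrt{9 G} = 3 \sqrt{G}$)
$p + \left(B{\left(-2 \right)} A{\left(-5 \right)} - 77\right) = -49670 - \left(77 - 3 \sqrt{-2} \cdot \frac{1}{16}\right) = -49670 - \left(77 - 3 i \sqrt{2} \cdot \frac{1}{16}\right) = -49670 - \left(77 - \frac{3 i \sqrt{2}}{16}\right) = -49747 + \frac{3 i \sqrt{2}}{16}$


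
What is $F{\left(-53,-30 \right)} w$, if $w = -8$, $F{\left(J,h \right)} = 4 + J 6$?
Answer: $2512$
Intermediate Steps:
$F{\left(J,h \right)} = 4 + 6 J$
$F{\left(-53,-30 \right)} w = \left(4 + 6 \left(-53\right)\right) \left(-8\right) = \left(4 - 318\right) \left(-8\right) = \left(-314\right) \left(-8\right) = 2512$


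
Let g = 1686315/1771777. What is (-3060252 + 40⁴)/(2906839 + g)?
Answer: -443167493902/2575136084609 ≈ -0.17209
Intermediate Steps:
g = 1686315/1771777 (g = 1686315*(1/1771777) = 1686315/1771777 ≈ 0.95177)
(-3060252 + 40⁴)/(2906839 + g) = (-3060252 + 40⁴)/(2906839 + 1686315/1771777) = (-3060252 + 2560000)/(5150272169218/1771777) = -500252*1771777/5150272169218 = -443167493902/2575136084609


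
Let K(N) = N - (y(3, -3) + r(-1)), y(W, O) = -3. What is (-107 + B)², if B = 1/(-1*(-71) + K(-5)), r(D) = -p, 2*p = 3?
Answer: 227557225/19881 ≈ 11446.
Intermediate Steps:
p = 3/2 (p = (½)*3 = 3/2 ≈ 1.5000)
r(D) = -3/2 (r(D) = -1*3/2 = -3/2)
K(N) = 9/2 + N (K(N) = N - (-3 - 3/2) = N - 1*(-9/2) = N + 9/2 = 9/2 + N)
B = 2/141 (B = 1/(-1*(-71) + (9/2 - 5)) = 1/(71 - ½) = 1/(141/2) = 2/141 ≈ 0.014184)
(-107 + B)² = (-107 + 2/141)² = (-15085/141)² = 227557225/19881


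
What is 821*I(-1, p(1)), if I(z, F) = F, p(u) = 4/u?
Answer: 3284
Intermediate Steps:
821*I(-1, p(1)) = 821*(4/1) = 821*(4*1) = 821*4 = 3284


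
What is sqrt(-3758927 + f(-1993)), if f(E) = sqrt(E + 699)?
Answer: sqrt(-3758927 + I*sqrt(1294)) ≈ 0.009 + 1938.8*I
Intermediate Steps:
f(E) = sqrt(699 + E)
sqrt(-3758927 + f(-1993)) = sqrt(-3758927 + sqrt(699 - 1993)) = sqrt(-3758927 + sqrt(-1294)) = sqrt(-3758927 + I*sqrt(1294))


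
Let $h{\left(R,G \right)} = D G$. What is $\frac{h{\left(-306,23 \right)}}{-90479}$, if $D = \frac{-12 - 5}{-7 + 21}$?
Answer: $\frac{391}{1266706} \approx 0.00030867$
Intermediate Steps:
$D = - \frac{17}{14} \approx -1.2143$
$h{\left(R,G \right)} = - \frac{17 G}{14}$
$\frac{h{\left(-306,23 \right)}}{-90479} = \frac{\left(- \frac{17}{14}\right) 23}{-90479} = \left(- \frac{391}{14}\right) \left(- \frac{1}{90479}\right) = \frac{391}{1266706}$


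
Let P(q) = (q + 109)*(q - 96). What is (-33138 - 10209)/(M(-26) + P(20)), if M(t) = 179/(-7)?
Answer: 303429/68807 ≈ 4.4099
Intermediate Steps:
P(q) = (-96 + q)*(109 + q) (P(q) = (109 + q)*(-96 + q) = (-96 + q)*(109 + q))
M(t) = -179/7 (M(t) = 179*(-⅐) = -179/7)
(-33138 - 10209)/(M(-26) + P(20)) = (-33138 - 10209)/(-179/7 + (-10464 + 20² + 13*20)) = -43347/(-179/7 + (-10464 + 400 + 260)) = -43347/(-179/7 - 9804) = -43347/(-68807/7) = -43347*(-7/68807) = 303429/68807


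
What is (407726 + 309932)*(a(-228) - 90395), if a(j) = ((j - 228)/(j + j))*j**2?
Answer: -27565961438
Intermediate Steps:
a(j) = j*(-228 + j)/2 (a(j) = ((-228 + j)/((2*j)))*j**2 = ((-228 + j)*(1/(2*j)))*j**2 = ((-228 + j)/(2*j))*j**2 = j*(-228 + j)/2)
(407726 + 309932)*(a(-228) - 90395) = (407726 + 309932)*((1/2)*(-228)*(-228 - 228) - 90395) = 717658*((1/2)*(-228)*(-456) - 90395) = 717658*(51984 - 90395) = 717658*(-38411) = -27565961438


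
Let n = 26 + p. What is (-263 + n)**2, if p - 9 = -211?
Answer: 192721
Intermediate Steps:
p = -202 (p = 9 - 211 = -202)
n = -176 (n = 26 - 202 = -176)
(-263 + n)**2 = (-263 - 176)**2 = (-439)**2 = 192721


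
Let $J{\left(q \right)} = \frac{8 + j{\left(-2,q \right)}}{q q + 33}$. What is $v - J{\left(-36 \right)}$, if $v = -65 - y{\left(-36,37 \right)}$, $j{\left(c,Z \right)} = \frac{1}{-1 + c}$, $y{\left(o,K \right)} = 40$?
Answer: $- \frac{418658}{3987} \approx -105.01$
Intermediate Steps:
$J{\left(q \right)} = \frac{23}{3 \left(33 + q^{2}\right)}$ ($J{\left(q \right)} = \frac{8 + \frac{1}{-1 - 2}}{q q + 33} = \frac{8 + \frac{1}{-3}}{q^{2} + 33} = \frac{8 - \frac{1}{3}}{33 + q^{2}} = \frac{23}{3 \left(33 + q^{2}\right)}$)
$v = -105$ ($v = -65 - 40 = -105$)
$v - J{\left(-36 \right)} = -105 - \frac{23}{3 \left(33 + \left(-36\right)^{2}\right)} = -105 - \frac{23}{3 \left(33 + 1296\right)} = -105 - \frac{23}{3 \cdot 1329} = -105 - \frac{23}{3} \cdot \frac{1}{1329} = -105 - \frac{23}{3987} = - \frac{418658}{3987}$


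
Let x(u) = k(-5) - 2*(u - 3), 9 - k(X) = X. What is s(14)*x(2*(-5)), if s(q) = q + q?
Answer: 1120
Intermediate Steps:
k(X) = 9 - X
s(q) = 2*q
x(u) = 20 - 2*u (x(u) = (9 - 1*(-5)) - 2*(u - 3) = (9 + 5) - 2*(-3 + u) = 14 + (6 - 2*u) = 20 - 2*u)
s(14)*x(2*(-5)) = (2*14)*(20 - 4*(-5)) = 28*(20 - 2*(-10)) = 28*(20 + 20) = 28*40 = 1120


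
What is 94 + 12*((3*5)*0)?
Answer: 94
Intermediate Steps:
94 + 12*((3*5)*0) = 94 + 12*(15*0) = 94 + 12*0 = 94 + 0 = 94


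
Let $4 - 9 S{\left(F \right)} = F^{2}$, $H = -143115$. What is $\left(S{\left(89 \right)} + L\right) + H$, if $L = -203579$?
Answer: $- \frac{1042721}{3} \approx -3.4757 \cdot 10^{5}$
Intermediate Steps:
$S{\left(F \right)} = \frac{4}{9} - \frac{F^{2}}{9}$
$\left(S{\left(89 \right)} + L\right) + H = \left(\left(\frac{4}{9} - \frac{89^{2}}{9}\right) - 203579\right) - 143115 = \left(\left(\frac{4}{9} - \frac{7921}{9}\right) - 203579\right) - 143115 = \left(- \frac{2639}{3} - 203579\right) - 143115 = - \frac{613376}{3} - 143115 = - \frac{1042721}{3}$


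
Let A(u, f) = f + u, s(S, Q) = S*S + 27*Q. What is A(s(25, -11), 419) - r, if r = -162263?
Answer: 163010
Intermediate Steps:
s(S, Q) = S² + 27*Q
A(s(25, -11), 419) - r = (419 + (25² + 27*(-11))) - 1*(-162263) = (419 + (625 - 297)) + 162263 = (419 + 328) + 162263 = 747 + 162263 = 163010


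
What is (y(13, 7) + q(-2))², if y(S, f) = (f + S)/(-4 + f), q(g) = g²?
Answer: 1024/9 ≈ 113.78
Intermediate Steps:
y(S, f) = (S + f)/(-4 + f)
(y(13, 7) + q(-2))² = ((13 + 7)/(-4 + 7) + (-2)²)² = (20/3 + 4)² = (32/3)² = 1024/9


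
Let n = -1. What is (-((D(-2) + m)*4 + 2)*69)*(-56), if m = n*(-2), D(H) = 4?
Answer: 100464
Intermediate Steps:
m = 2 (m = -1*(-2) = 2)
(-((D(-2) + m)*4 + 2)*69)*(-56) = (-((4 + 2)*4 + 2)*69)*(-56) = (-(6*4 + 2)*69)*(-56) = (-(24 + 2)*69)*(-56) = (-1*26*69)*(-56) = -26*69*(-56) = -1794*(-56) = 100464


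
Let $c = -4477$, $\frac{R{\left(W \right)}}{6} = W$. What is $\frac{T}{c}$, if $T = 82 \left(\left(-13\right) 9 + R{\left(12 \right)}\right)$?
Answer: $\frac{3690}{4477} \approx 0.82421$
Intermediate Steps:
$R{\left(W \right)} = 6 W$
$T = -3690$ ($T = 82 \left(\left(-13\right) 9 + 6 \cdot 12\right) = 82 \left(-117 + 72\right) = 82 \left(-45\right) = -3690$)
$\frac{T}{c} = - \frac{3690}{-4477} = \left(-3690\right) \left(- \frac{1}{4477}\right) = \frac{3690}{4477}$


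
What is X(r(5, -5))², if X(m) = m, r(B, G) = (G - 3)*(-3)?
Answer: 576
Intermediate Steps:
r(B, G) = 9 - 3*G (r(B, G) = (-3 + G)*(-3) = 9 - 3*G)
X(r(5, -5))² = (9 - 3*(-5))² = (9 + 15)² = 24² = 576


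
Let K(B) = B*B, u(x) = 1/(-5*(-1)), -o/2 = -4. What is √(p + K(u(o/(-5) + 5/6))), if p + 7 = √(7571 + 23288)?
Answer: √(-174 + 25*√30859)/5 ≈ 12.989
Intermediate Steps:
o = 8 (o = -2*(-4) = 8)
p = -7 + √30859 (p = -7 + √(7571 + 23288) = -7 + √30859 ≈ 168.67)
u(x) = ⅕ (u(x) = 1/5 = ⅕)
K(B) = B²
√(p + K(u(o/(-5) + 5/6))) = √((-7 + √30859) + (⅕)²) = √((-7 + √30859) + 1/25) = √(-174/25 + √30859)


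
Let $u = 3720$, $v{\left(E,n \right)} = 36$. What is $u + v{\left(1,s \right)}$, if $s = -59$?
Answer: $3756$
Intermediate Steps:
$u + v{\left(1,s \right)} = 3720 + 36 = 3756$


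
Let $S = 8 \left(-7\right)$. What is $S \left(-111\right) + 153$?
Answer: $6369$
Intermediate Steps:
$S = -56$
$S \left(-111\right) + 153 = \left(-56\right) \left(-111\right) + 153 = 6216 + 153 = 6369$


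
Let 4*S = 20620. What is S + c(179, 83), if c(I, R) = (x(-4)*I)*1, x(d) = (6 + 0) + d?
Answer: 5513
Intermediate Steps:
S = 5155 (S = (¼)*20620 = 5155)
x(d) = 6 + d
c(I, R) = 2*I (c(I, R) = ((6 - 4)*I)*1 = (2*I)*1 = 2*I)
S + c(179, 83) = 5155 + 2*179 = 5155 + 358 = 5513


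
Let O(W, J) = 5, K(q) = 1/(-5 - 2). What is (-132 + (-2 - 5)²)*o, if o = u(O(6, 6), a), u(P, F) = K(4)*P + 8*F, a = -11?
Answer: 51543/7 ≈ 7363.3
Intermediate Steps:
K(q) = -⅐ (K(q) = 1/(-7) = -⅐)
u(P, F) = 8*F - P/7 (u(P, F) = -P/7 + 8*F = 8*F - P/7)
o = -621/7 (o = 8*(-11) - ⅐*5 = -88 - 5/7 = -621/7 ≈ -88.714)
(-132 + (-2 - 5)²)*o = (-132 + (-2 - 5)²)*(-621/7) = (-132 + (-7)²)*(-621/7) = (-132 + 49)*(-621/7) = -83*(-621/7) = 51543/7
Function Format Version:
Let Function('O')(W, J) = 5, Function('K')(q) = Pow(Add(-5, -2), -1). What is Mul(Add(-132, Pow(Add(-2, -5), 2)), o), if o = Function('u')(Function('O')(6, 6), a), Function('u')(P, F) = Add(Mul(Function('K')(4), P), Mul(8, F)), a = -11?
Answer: Rational(51543, 7) ≈ 7363.3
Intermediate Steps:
Function('K')(q) = Rational(-1, 7) (Function('K')(q) = Pow(-7, -1) = Rational(-1, 7))
Function('u')(P, F) = Add(Mul(8, F), Mul(Rational(-1, 7), P)) (Function('u')(P, F) = Add(Mul(Rational(-1, 7), P), Mul(8, F)) = Add(Mul(8, F), Mul(Rational(-1, 7), P)))
o = Rational(-621, 7) (o = Add(Mul(8, -11), Mul(Rational(-1, 7), 5)) = Add(-88, Rational(-5, 7)) = Rational(-621, 7) ≈ -88.714)
Mul(Add(-132, Pow(Add(-2, -5), 2)), o) = Mul(Add(-132, Pow(Add(-2, -5), 2)), Rational(-621, 7)) = Mul(Add(-132, Pow(-7, 2)), Rational(-621, 7)) = Mul(Add(-132, 49), Rational(-621, 7)) = Mul(-83, Rational(-621, 7)) = Rational(51543, 7)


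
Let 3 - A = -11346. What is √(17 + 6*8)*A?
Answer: 11349*√65 ≈ 91499.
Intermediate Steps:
A = 11349 (A = 3 - 1*(-11346) = 3 + 11346 = 11349)
√(17 + 6*8)*A = √(17 + 6*8)*11349 = √(17 + 48)*11349 = √65*11349 = 11349*√65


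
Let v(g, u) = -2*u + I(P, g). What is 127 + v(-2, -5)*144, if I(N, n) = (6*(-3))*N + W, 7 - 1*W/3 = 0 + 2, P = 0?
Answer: 3727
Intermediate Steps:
W = 15 (W = 21 - 3*(0 + 2) = 21 - 3*2 = 21 - 6 = 15)
I(N, n) = 15 - 18*N (I(N, n) = (6*(-3))*N + 15 = -18*N + 15 = 15 - 18*N)
v(g, u) = 15 - 2*u (v(g, u) = -2*u + (15 - 18*0) = -2*u + (15 + 0) = -2*u + 15 = 15 - 2*u)
127 + v(-2, -5)*144 = 127 + (15 - 2*(-5))*144 = 127 + (15 + 10)*144 = 127 + 25*144 = 127 + 3600 = 3727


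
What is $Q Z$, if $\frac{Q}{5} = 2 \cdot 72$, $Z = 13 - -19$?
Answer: $23040$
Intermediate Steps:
$Z = 32$ ($Z = 13 + 19 = 32$)
$Q = 720$ ($Q = 5 \cdot 2 \cdot 72 = 5 \cdot 144 = 720$)
$Q Z = 720 \cdot 32 = 23040$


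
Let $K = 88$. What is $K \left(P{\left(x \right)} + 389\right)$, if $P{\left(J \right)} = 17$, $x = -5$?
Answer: $35728$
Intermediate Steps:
$K \left(P{\left(x \right)} + 389\right) = 88 \left(17 + 389\right) = 88 \cdot 406 = 35728$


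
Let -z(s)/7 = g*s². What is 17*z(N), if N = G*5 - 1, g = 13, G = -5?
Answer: -1045772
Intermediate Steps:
N = -26 (N = -5*5 - 1 = -25 - 1 = -26)
z(s) = -91*s²
17*z(N) = 17*(-91*(-26)²) = 17*(-91*676) = 17*(-61516) = -1045772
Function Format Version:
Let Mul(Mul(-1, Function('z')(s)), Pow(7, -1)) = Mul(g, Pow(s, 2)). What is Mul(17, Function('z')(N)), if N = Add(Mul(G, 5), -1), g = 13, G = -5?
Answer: -1045772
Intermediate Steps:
N = -26 (N = Add(Mul(-5, 5), -1) = Add(-25, -1) = -26)
Function('z')(s) = Mul(-91, Pow(s, 2)) (Function('z')(s) = Mul(-7, Mul(13, Pow(s, 2))) = Mul(-91, Pow(s, 2)))
Mul(17, Function('z')(N)) = Mul(17, Mul(-91, Pow(-26, 2))) = Mul(17, Mul(-91, 676)) = Mul(17, -61516) = -1045772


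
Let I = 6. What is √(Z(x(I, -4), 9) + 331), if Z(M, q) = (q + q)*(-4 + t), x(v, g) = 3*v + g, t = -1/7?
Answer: √12565/7 ≈ 16.013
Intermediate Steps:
t = -⅐ (t = -1*⅐ = -⅐ ≈ -0.14286)
x(v, g) = g + 3*v
Z(M, q) = -58*q/7 (Z(M, q) = (q + q)*(-4 - ⅐) = (2*q)*(-29/7) = -58*q/7)
√(Z(x(I, -4), 9) + 331) = √(-58/7*9 + 331) = √(-522/7 + 331) = √(1795/7) = √12565/7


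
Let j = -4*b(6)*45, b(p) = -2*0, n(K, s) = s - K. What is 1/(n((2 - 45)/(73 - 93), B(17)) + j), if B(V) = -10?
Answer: -20/243 ≈ -0.082304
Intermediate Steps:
b(p) = 0
j = 0 (j = -4*0*45 = 0*45 = 0)
1/(n((2 - 45)/(73 - 93), B(17)) + j) = 1/((-10 - (2 - 45)/(73 - 93)) + 0) = 1/((-10 - (-43)/(-20)) + 0) = 1/((-10 - (-43)*(-1)/20) + 0) = 1/((-10 - 1*43/20) + 0) = 1/((-10 - 43/20) + 0) = 1/(-243/20 + 0) = 1/(-243/20) = -20/243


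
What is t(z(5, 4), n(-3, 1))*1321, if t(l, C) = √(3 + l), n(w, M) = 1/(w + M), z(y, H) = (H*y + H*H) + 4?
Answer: 1321*√43 ≈ 8662.4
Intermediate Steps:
z(y, H) = 4 + H² + H*y (z(y, H) = (H*y + H²) + 4 = (H² + H*y) + 4 = 4 + H² + H*y)
n(w, M) = 1/(M + w)
t(z(5, 4), n(-3, 1))*1321 = √(3 + (4 + 4² + 4*5))*1321 = √(3 + (4 + 16 + 20))*1321 = √(3 + 40)*1321 = √43*1321 = 1321*√43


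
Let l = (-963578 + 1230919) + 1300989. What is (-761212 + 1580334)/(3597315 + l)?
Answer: 819122/5165645 ≈ 0.15857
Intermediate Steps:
l = 1568330 (l = 267341 + 1300989 = 1568330)
(-761212 + 1580334)/(3597315 + l) = (-761212 + 1580334)/(3597315 + 1568330) = 819122/5165645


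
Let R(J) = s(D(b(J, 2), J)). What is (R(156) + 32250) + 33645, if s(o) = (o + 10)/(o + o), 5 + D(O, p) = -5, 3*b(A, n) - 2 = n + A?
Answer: 65895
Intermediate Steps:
b(A, n) = 2/3 + A/3 + n/3 (b(A, n) = 2/3 + (n + A)/3 = 2/3 + (A + n)/3 = 2/3 + (A/3 + n/3) = 2/3 + A/3 + n/3)
D(O, p) = -10 (D(O, p) = -5 - 5 = -10)
s(o) = (10 + o)/(2*o) (s(o) = (10 + o)/((2*o)) = (10 + o)*(1/(2*o)) = (10 + o)/(2*o))
R(J) = 0 (R(J) = (1/2)*(10 - 10)/(-10) = (1/2)*(-1/10)*0 = 0)
(R(156) + 32250) + 33645 = (0 + 32250) + 33645 = 32250 + 33645 = 65895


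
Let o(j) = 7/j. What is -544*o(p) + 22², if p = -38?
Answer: 11100/19 ≈ 584.21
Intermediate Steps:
-544*o(p) + 22² = -3808/(-38) + 22² = -3808*(-1)/38 + 484 = -544*(-7/38) + 484 = 1904/19 + 484 = 11100/19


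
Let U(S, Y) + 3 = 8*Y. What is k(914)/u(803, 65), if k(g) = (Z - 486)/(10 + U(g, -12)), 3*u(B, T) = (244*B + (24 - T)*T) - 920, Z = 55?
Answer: 1293/17118883 ≈ 7.5531e-5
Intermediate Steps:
U(S, Y) = -3 + 8*Y
u(B, T) = -920/3 + 244*B/3 + T*(24 - T)/3 (u(B, T) = ((244*B + (24 - T)*T) - 920)/3 = ((244*B + T*(24 - T)) - 920)/3 = (-920 + 244*B + T*(24 - T))/3 = -920/3 + 244*B/3 + T*(24 - T)/3)
k(g) = 431/89 (k(g) = (55 - 486)/(10 + (-3 + 8*(-12))) = -431/(10 + (-3 - 96)) = -431/(10 - 99) = -431/(-89) = -431*(-1/89) = 431/89)
k(914)/u(803, 65) = 431/(89*(-920/3 + 8*65 - 1/3*65**2 + (244/3)*803)) = 431/(89*(-920/3 + 520 - 1/3*4225 + 195932/3)) = 431/(89*(-920/3 + 520 - 4225/3 + 195932/3)) = 431/(89*(192347/3)) = (431/89)*(3/192347) = 1293/17118883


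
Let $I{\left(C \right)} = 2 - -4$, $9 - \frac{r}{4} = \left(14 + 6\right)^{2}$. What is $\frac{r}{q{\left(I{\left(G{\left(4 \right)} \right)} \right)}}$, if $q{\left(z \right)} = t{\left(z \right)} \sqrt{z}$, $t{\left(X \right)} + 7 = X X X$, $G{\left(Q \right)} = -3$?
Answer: $- \frac{782 \sqrt{6}}{627} \approx -3.055$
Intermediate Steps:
$r = -1564$ ($r = 36 - 4 \left(14 + 6\right)^{2} = 36 - 4 \cdot 20^{2} = 36 - 1600 = -1564$)
$t{\left(X \right)} = -7 + X^{3}$ ($t{\left(X \right)} = -7 + X X X = -7 + X^{2} X = -7 + X^{3}$)
$I{\left(C \right)} = 6$ ($I{\left(C \right)} = 2 + 4 = 6$)
$q{\left(z \right)} = \sqrt{z} \left(-7 + z^{3}\right)$ ($q{\left(z \right)} = \left(-7 + z^{3}\right) \sqrt{z} = \sqrt{z} \left(-7 + z^{3}\right)$)
$\frac{r}{q{\left(I{\left(G{\left(4 \right)} \right)} \right)}} = - \frac{1564}{\sqrt{6} \left(-7 + 6^{3}\right)} = - \frac{1564}{\sqrt{6} \left(-7 + 216\right)} = - \frac{1564}{\sqrt{6} \cdot 209} = - \frac{1564}{209 \sqrt{6}} = - 1564 \frac{\sqrt{6}}{1254} = - \frac{782 \sqrt{6}}{627}$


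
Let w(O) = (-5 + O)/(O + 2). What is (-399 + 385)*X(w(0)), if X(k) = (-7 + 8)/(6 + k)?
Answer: -4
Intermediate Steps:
w(O) = (-5 + O)/(2 + O)
X(k) = 1/(6 + k)
(-399 + 385)*X(w(0)) = (-399 + 385)/(6 + (-5 + 0)/(2 + 0)) = -14/(6 - 5/2) = -14/7/2 = -14*2/7 = -4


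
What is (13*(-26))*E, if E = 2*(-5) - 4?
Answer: 4732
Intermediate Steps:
E = -14 (E = -10 - 4 = -14)
(13*(-26))*E = (13*(-26))*(-14) = -338*(-14) = 4732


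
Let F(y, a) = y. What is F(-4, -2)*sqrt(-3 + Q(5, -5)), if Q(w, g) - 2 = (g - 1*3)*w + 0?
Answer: -4*I*sqrt(41) ≈ -25.612*I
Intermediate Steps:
Q(w, g) = 2 + w*(-3 + g) (Q(w, g) = 2 + ((g - 1*3)*w + 0) = 2 + ((g - 3)*w + 0) = 2 + ((-3 + g)*w + 0) = 2 + (w*(-3 + g) + 0) = 2 + w*(-3 + g))
F(-4, -2)*sqrt(-3 + Q(5, -5)) = -4*sqrt(-3 + (2 - 3*5 - 5*5)) = -4*sqrt(-3 + (2 - 15 - 25)) = -4*sqrt(-3 - 38) = -4*I*sqrt(41)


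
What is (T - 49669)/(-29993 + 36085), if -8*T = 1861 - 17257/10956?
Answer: -4373760371/533951616 ≈ -8.1913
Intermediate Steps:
T = -20371859/87648 (T = -(1861 - 17257/10956)/8 = -1/8*20371859/10956 = -20371859/87648 ≈ -232.43)
(T - 49669)/(-29993 + 36085) = (-20371859/87648 - 49669)/(-29993 + 36085) = -4373760371/87648/6092 = -4373760371/87648*1/6092 = -4373760371/533951616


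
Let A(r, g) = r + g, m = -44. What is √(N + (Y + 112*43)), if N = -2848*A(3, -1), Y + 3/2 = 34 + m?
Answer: I*√3566/2 ≈ 29.858*I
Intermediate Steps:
A(r, g) = g + r
Y = -23/2 (Y = -3/2 + (34 - 44) = -3/2 - 10 = -23/2 ≈ -11.500)
N = -5696 (N = -2848*(-1 + 3) = -2848*2 = -5696)
√(N + (Y + 112*43)) = √(-5696 + (-23/2 + 112*43)) = √(-5696 + (-23/2 + 4816)) = √(-5696 + 9609/2) = √(-1783/2) = I*√3566/2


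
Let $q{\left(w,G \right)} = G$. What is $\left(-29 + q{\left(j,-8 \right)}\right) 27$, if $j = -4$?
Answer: $-999$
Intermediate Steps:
$\left(-29 + q{\left(j,-8 \right)}\right) 27 = \left(-29 - 8\right) 27 = \left(-37\right) 27 = -999$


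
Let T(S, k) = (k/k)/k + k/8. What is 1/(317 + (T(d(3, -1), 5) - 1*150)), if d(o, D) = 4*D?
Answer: 40/6713 ≈ 0.0059586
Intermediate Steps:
T(S, k) = 1/k + k/8 (T(S, k) = 1/k + k*(⅛) = 1/k + k/8)
1/(317 + (T(d(3, -1), 5) - 1*150)) = 1/(317 + ((1/5 + (⅛)*5) - 1*150)) = 1/(317 + ((⅕ + 5/8) - 150)) = 1/(317 + (33/40 - 150)) = 1/(317 - 5967/40) = 1/(6713/40) = 40/6713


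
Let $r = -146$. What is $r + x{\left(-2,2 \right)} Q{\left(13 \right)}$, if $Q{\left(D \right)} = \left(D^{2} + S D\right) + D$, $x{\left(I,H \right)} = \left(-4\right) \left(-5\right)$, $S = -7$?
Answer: $1674$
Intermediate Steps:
$x{\left(I,H \right)} = 20$
$Q{\left(D \right)} = D^{2} - 6 D$ ($Q{\left(D \right)} = \left(D^{2} - 7 D\right) + D = D^{2} - 6 D$)
$r + x{\left(-2,2 \right)} Q{\left(13 \right)} = -146 + 20 \cdot 13 \left(-6 + 13\right) = -146 + 20 \cdot 13 \cdot 7 = -146 + 20 \cdot 91 = -146 + 1820 = 1674$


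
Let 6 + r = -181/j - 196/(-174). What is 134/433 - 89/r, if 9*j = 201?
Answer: 234769139/32756017 ≈ 7.1672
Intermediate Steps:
j = 67/3 (j = (1/9)*201 = 67/3 ≈ 22.333)
r = -75649/5829 (r = -6 + (-181/67/3 - 196/(-174)) = -6 + (-181*3/67 - 196*(-1/174)) = -6 + (-543/67 + 98/87) = -6 - 40675/5829 = -75649/5829 ≈ -12.978)
134/433 - 89/r = 134/433 - 89/(-75649/5829) = 134*(1/433) - 89*(-5829/75649) = 134/433 + 518781/75649 = 234769139/32756017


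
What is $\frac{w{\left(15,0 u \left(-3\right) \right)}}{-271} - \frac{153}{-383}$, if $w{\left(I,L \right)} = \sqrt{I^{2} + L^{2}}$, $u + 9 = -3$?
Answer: $\frac{35718}{103793} \approx 0.34413$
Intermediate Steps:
$u = -12$ ($u = -9 - 3 = -12$)
$\frac{w{\left(15,0 u \left(-3\right) \right)}}{-271} - \frac{153}{-383} = \frac{\sqrt{15^{2} + \left(0 \left(-12\right) \left(-3\right)\right)^{2}}}{-271} - \frac{153}{-383} = \sqrt{225 + \left(0 \left(-3\right)\right)^{2}} \left(- \frac{1}{271}\right) - - \frac{153}{383} = \sqrt{225 + 0^{2}} \left(- \frac{1}{271}\right) + \frac{153}{383} = \sqrt{225 + 0} \left(- \frac{1}{271}\right) + \frac{153}{383} = \sqrt{225} \left(- \frac{1}{271}\right) + \frac{153}{383} = 15 \left(- \frac{1}{271}\right) + \frac{153}{383} = - \frac{15}{271} + \frac{153}{383} = \frac{35718}{103793}$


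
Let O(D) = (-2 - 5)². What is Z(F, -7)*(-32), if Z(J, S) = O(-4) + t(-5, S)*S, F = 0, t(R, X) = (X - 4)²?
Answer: 25536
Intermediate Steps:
t(R, X) = (-4 + X)²
O(D) = 49 (O(D) = (-7)² = 49)
Z(J, S) = 49 + S*(-4 + S)² (Z(J, S) = 49 + (-4 + S)²*S = 49 + S*(-4 + S)²)
Z(F, -7)*(-32) = (49 - 7*(-4 - 7)²)*(-32) = (49 - 7*(-11)²)*(-32) = (49 - 7*121)*(-32) = (49 - 847)*(-32) = -798*(-32) = 25536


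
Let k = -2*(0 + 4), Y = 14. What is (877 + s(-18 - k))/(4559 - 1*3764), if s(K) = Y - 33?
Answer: 286/265 ≈ 1.0792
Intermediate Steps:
k = -8 (k = -2*4 = -8)
s(K) = -19 (s(K) = 14 - 33 = -19)
(877 + s(-18 - k))/(4559 - 1*3764) = (877 - 19)/(4559 - 1*3764) = 858/(4559 - 3764) = 858/795 = 858*(1/795) = 286/265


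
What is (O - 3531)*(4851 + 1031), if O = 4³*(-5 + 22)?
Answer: -14369726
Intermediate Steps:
O = 1088 (O = 64*17 = 1088)
(O - 3531)*(4851 + 1031) = (1088 - 3531)*(4851 + 1031) = -2443*5882 = -14369726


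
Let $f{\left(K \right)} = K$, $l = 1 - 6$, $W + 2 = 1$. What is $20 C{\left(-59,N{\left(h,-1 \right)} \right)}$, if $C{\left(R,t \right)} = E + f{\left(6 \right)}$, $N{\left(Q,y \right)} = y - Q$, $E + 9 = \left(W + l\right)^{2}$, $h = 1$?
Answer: $660$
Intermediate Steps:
$W = -1$ ($W = -2 + 1 = -1$)
$l = -5$ ($l = 1 - 6 = -5$)
$E = 27$ ($E = -9 + \left(-1 - 5\right)^{2} = -9 + \left(-6\right)^{2} = -9 + 36 = 27$)
$C{\left(R,t \right)} = 33$ ($C{\left(R,t \right)} = 27 + 6 = 33$)
$20 C{\left(-59,N{\left(h,-1 \right)} \right)} = 20 \cdot 33 = 660$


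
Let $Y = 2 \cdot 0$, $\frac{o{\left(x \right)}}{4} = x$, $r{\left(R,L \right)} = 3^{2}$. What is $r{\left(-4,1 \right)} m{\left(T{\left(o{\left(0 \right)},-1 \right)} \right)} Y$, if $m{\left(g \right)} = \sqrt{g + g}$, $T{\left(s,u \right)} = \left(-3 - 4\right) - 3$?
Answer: $0$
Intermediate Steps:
$r{\left(R,L \right)} = 9$
$o{\left(x \right)} = 4 x$
$T{\left(s,u \right)} = -10$ ($T{\left(s,u \right)} = -7 - 3 = -10$)
$m{\left(g \right)} = \sqrt{2} \sqrt{g}$ ($m{\left(g \right)} = \sqrt{2 g} = \sqrt{2} \sqrt{g}$)
$Y = 0$
$r{\left(-4,1 \right)} m{\left(T{\left(o{\left(0 \right)},-1 \right)} \right)} Y = 9 \sqrt{2} \sqrt{-10} \cdot 0 = 9 \sqrt{2} i \sqrt{10} \cdot 0 = 9 \cdot 2 i \sqrt{5} \cdot 0 = 18 i \sqrt{5} \cdot 0 = 0$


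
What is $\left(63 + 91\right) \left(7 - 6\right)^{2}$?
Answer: $154$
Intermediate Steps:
$\left(63 + 91\right) \left(7 - 6\right)^{2} = 154 \cdot 1^{2} = 154 \cdot 1 = 154$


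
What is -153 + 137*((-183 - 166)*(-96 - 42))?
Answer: 6598041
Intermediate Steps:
-153 + 137*((-183 - 166)*(-96 - 42)) = -153 + 137*(-349*(-138)) = -153 + 137*48162 = -153 + 6598194 = 6598041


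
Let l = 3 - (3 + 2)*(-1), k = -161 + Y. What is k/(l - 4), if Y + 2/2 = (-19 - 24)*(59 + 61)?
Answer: -2661/2 ≈ -1330.5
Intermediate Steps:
Y = -5161 (Y = -1 + (-19 - 24)*(59 + 61) = -1 - 43*120 = -1 - 5160 = -5161)
k = -5322 (k = -161 - 5161 = -5322)
l = 8 (l = 3 - 5*(-1) = 3 - 1*(-5) = 3 + 5 = 8)
k/(l - 4) = -5322/(8 - 4) = -5322/4 = -5322*¼ = -2661/2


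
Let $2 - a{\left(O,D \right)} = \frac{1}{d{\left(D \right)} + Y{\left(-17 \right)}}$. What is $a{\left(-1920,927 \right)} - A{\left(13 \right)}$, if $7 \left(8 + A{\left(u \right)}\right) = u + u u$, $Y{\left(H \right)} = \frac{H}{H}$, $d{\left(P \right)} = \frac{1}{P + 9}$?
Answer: $- \frac{15928}{937} \approx -16.999$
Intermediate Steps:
$d{\left(P \right)} = \frac{1}{9 + P}$
$Y{\left(H \right)} = 1$
$A{\left(u \right)} = -8 + \frac{u}{7} + \frac{u^{2}}{7}$ ($A{\left(u \right)} = -8 + \frac{u + u u}{7} = -8 + \frac{u + u^{2}}{7} = -8 + \left(\frac{u}{7} + \frac{u^{2}}{7}\right) = -8 + \frac{u}{7} + \frac{u^{2}}{7}$)
$a{\left(O,D \right)} = 2 - \frac{1}{1 + \frac{1}{9 + D}}$ ($a{\left(O,D \right)} = 2 - \frac{1}{\frac{1}{9 + D} + 1} = 2 - \frac{1}{1 + \frac{1}{9 + D}}$)
$a{\left(-1920,927 \right)} - A{\left(13 \right)} = \frac{11 + 927}{10 + 927} - \left(-8 + \frac{1}{7} \cdot 13 + \frac{13^{2}}{7}\right) = \frac{1}{937} \cdot 938 - \left(-8 + \frac{13}{7} + \frac{1}{7} \cdot 169\right) = \frac{1}{937} \cdot 938 - \left(-8 + \frac{13}{7} + \frac{169}{7}\right) = \frac{938}{937} - 18 = - \frac{15928}{937}$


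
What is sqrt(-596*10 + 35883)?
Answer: sqrt(29923) ≈ 172.98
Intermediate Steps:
sqrt(-596*10 + 35883) = sqrt(-5960 + 35883) = sqrt(29923)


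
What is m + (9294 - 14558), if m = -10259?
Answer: -15523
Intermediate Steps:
m + (9294 - 14558) = -10259 + (9294 - 14558) = -10259 - 5264 = -15523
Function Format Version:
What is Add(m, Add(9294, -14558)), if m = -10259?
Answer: -15523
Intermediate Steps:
Add(m, Add(9294, -14558)) = Add(-10259, Add(9294, -14558)) = Add(-10259, -5264) = -15523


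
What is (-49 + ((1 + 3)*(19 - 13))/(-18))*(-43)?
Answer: 6493/3 ≈ 2164.3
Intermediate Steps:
(-49 + ((1 + 3)*(19 - 13))/(-18))*(-43) = (-49 + (4*6)*(-1/18))*(-43) = (-49 + 24*(-1/18))*(-43) = (-49 - 4/3)*(-43) = -151/3*(-43) = 6493/3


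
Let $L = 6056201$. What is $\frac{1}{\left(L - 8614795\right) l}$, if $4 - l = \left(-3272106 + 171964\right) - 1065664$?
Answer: $- \frac{1}{10658616471140} \approx -9.3821 \cdot 10^{-14}$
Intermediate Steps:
$l = 4165810$ ($l = 4 - \left(\left(-3272106 + 171964\right) - 1065664\right) = 4 - \left(-3100142 - 1065664\right) = 4 - -4165806 = 4 + 4165806 = 4165810$)
$\frac{1}{\left(L - 8614795\right) l} = \frac{1}{\left(6056201 - 8614795\right) 4165810} = \frac{1}{-2558594} \cdot \frac{1}{4165810} = \left(- \frac{1}{2558594}\right) \frac{1}{4165810} = - \frac{1}{10658616471140}$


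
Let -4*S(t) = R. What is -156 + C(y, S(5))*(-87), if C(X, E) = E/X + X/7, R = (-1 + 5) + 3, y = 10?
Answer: -74217/280 ≈ -265.06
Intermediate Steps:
R = 7 (R = 4 + 3 = 7)
S(t) = -7/4 (S(t) = -¼*7 = -7/4)
C(X, E) = X/7 + E/X (C(X, E) = E/X + X*(⅐) = E/X + X/7 = X/7 + E/X)
-156 + C(y, S(5))*(-87) = -156 + ((⅐)*10 - 7/4/10)*(-87) = -156 + (10/7 - 7/4*⅒)*(-87) = -156 + (10/7 - 7/40)*(-87) = -156 + (351/280)*(-87) = -156 - 30537/280 = -74217/280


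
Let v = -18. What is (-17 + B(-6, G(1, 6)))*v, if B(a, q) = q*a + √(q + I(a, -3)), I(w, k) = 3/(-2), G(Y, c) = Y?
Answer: 414 - 9*I*√2 ≈ 414.0 - 12.728*I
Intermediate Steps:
I(w, k) = -3/2 (I(w, k) = 3*(-½) = -3/2)
B(a, q) = √(-3/2 + q) + a*q (B(a, q) = q*a + √(q - 3/2) = a*q + √(-3/2 + q) = √(-3/2 + q) + a*q)
(-17 + B(-6, G(1, 6)))*v = (-17 + (√(-6 + 4*1)/2 - 6*1))*(-18) = (-17 + (√(-6 + 4)/2 - 6))*(-18) = (-17 + (√(-2)/2 - 6))*(-18) = (-17 + ((I*√2)/2 - 6))*(-18) = (-17 + (I*√2/2 - 6))*(-18) = (-17 + (-6 + I*√2/2))*(-18) = (-23 + I*√2/2)*(-18) = 414 - 9*I*√2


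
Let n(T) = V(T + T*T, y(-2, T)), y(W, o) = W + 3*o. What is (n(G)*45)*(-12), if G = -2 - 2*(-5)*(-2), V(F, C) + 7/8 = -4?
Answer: 5265/2 ≈ 2632.5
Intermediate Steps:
V(F, C) = -39/8 (V(F, C) = -7/8 - 4 = -39/8)
G = -22 (G = -2 + 10*(-2) = -2 - 20 = -22)
n(T) = -39/8
(n(G)*45)*(-12) = -39/8*45*(-12) = -1755/8*(-12) = 5265/2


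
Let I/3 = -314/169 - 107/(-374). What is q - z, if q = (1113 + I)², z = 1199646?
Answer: 114449288194305/3994998436 ≈ 28648.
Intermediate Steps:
I = -298059/63206 (I = 3*(-314/169 - 107/(-374)) = 3*(-314*1/169 - 107*(-1/374)) = 3*(-314/169 + 107/374) = 3*(-99353/63206) = -298059/63206 ≈ -4.7157)
q = 4907033181947961/3994998436 (q = (1113 - 298059/63206)² = (70050219/63206)² = 4907033181947961/3994998436 ≈ 1.2283e+6)
q - z = 4907033181947961/3994998436 - 1*1199646 = 4907033181947961/3994998436 - 1199646 = 114449288194305/3994998436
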